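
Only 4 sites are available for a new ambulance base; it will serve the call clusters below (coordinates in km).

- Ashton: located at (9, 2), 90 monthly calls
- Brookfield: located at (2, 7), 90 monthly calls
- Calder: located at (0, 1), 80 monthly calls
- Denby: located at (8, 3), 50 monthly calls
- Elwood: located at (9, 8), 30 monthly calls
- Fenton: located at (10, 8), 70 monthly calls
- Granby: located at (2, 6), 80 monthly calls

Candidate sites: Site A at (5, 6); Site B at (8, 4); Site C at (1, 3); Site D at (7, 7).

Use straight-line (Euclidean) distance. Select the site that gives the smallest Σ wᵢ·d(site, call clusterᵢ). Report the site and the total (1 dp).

Site A, total 2322.7 km

Total weighted distance at each candidate:
  Site A (5, 6): total = 2322.7
  Site B (8, 4): total = 2481.2
  Site C (1, 3): total = 2882.3
  Site D (7, 7): total = 2574.7
Minimum is at Site A with total 2322.7 km.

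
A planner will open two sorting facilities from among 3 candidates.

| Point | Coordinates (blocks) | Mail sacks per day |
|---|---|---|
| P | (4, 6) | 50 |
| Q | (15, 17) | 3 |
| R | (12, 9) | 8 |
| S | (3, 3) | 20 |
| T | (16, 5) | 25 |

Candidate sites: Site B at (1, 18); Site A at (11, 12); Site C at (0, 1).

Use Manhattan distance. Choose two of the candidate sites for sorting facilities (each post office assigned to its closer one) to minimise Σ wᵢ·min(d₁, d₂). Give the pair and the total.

{Site A, Site C}, total 909

Evaluate every pair (each demand assigned to the nearer of the two):
  {Site A, Site C}: total = 909
  {Site B, Site C}: total = 1255
  {Site B, Site A}: total = 1349
Best pair: {Site A, Site C} with total 909.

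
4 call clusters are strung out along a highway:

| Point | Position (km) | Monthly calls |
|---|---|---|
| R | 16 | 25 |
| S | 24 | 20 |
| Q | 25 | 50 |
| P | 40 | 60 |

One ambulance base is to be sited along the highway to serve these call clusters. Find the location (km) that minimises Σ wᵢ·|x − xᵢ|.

x = 25

For a sum of weighted absolute distances on a line, the optimum is the weighted median (not the mean). Total weight W = 155; half-weight = 77.5.
Sort by position and accumulate weight:
  km 16 (R, w=25) → cum 25
  km 24 (S, w=20) → cum 45
  km 25 (Q, w=50) → cum 95  ≥ 77.5 → median here
  km 40 (P, w=60) → cum 155
Optimal location: km 25.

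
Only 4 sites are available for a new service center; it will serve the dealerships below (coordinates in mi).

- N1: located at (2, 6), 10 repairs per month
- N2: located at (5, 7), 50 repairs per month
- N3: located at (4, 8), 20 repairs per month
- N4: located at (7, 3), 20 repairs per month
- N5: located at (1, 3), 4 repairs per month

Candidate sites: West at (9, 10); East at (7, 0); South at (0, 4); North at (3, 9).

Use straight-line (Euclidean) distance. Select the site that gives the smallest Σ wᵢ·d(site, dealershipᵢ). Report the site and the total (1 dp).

North, total 370.8 mi

Total weighted distance at each candidate:
  West (9, 10): total = 626.4
  East (7, 0): total = 699.8
  South (0, 4): total = 580.0
  North (3, 9): total = 370.8
Minimum is at North with total 370.8 mi.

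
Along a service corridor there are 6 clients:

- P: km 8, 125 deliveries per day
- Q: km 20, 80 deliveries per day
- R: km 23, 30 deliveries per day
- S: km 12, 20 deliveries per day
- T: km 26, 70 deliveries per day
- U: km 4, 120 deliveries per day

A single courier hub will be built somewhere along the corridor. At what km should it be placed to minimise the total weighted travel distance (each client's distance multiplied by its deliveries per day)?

For a sum of weighted absolute distances on a line, the optimum is the weighted median (not the mean). Total weight W = 445; half-weight = 222.5.
Sort by position and accumulate weight:
  km 4 (U, w=120) → cum 120
  km 8 (P, w=125) → cum 245  ≥ 222.5 → median here
  km 12 (S, w=20) → cum 265
  km 20 (Q, w=80) → cum 345
  km 23 (R, w=30) → cum 375
  km 26 (T, w=70) → cum 445
Optimal location: km 8.

x = 8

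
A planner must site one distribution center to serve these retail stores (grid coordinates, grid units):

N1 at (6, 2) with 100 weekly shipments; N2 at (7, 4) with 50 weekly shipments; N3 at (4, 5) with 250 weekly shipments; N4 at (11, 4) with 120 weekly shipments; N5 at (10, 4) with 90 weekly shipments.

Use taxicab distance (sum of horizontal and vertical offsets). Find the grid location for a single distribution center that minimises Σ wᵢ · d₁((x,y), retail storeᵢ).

Manhattan distance separates: Σwᵢ(|x−xᵢ|+|y−yᵢ|) = Σwᵢ|x−xᵢ| + Σwᵢ|y−yᵢ|, so x and y are optimised independently as 1-D weighted medians.
Total weight W = 610; half = 305.
x-coordinate, sorted with cumulative weight:
  x=4 (N3, w=250) cum 250
  x=6 (N1, w=100) cum 350  ← median
  x=7 (N2, w=50) cum 400
  x=10 (N5, w=90) cum 490
  x=11 (N4, w=120) cum 610
⇒ x* = 6
y-coordinate, sorted with cumulative weight:
  y=2 (N1, w=100) cum 100
  y=4 (N2, w=50) cum 150
  y=4 (N4, w=120) cum 270
  y=4 (N5, w=90) cum 360  ← median
  y=5 (N3, w=250) cum 610
⇒ y* = 4

(6, 4)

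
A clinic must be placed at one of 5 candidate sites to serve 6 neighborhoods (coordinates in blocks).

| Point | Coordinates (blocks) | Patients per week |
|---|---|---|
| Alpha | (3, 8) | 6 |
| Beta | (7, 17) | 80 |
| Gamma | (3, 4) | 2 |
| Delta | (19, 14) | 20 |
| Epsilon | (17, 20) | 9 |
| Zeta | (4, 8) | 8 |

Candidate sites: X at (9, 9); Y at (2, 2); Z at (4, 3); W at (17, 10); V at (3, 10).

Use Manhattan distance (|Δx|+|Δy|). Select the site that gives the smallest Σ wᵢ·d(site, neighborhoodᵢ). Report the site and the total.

Total weighted distance at each candidate:
  X (9, 9): total = 1383
  Y (2, 2): total = 2589
  Z (4, 3): total = 2230
  W (17, 10): total = 1826
  V (3, 10): total = 1544
Minimum is at X with total 1383 blocks.

X, total 1383 blocks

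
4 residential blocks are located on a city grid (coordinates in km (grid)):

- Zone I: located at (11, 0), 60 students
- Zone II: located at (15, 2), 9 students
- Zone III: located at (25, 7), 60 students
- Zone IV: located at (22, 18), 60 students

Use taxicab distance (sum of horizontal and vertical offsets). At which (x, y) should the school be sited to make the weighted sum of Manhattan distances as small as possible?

(22, 7)

Manhattan distance separates: Σwᵢ(|x−xᵢ|+|y−yᵢ|) = Σwᵢ|x−xᵢ| + Σwᵢ|y−yᵢ|, so x and y are optimised independently as 1-D weighted medians.
Total weight W = 189; half = 94.5.
x-coordinate, sorted with cumulative weight:
  x=11 (Zone I, w=60) cum 60
  x=15 (Zone II, w=9) cum 69
  x=22 (Zone IV, w=60) cum 129  ← median
  x=25 (Zone III, w=60) cum 189
⇒ x* = 22
y-coordinate, sorted with cumulative weight:
  y=0 (Zone I, w=60) cum 60
  y=2 (Zone II, w=9) cum 69
  y=7 (Zone III, w=60) cum 129  ← median
  y=18 (Zone IV, w=60) cum 189
⇒ y* = 7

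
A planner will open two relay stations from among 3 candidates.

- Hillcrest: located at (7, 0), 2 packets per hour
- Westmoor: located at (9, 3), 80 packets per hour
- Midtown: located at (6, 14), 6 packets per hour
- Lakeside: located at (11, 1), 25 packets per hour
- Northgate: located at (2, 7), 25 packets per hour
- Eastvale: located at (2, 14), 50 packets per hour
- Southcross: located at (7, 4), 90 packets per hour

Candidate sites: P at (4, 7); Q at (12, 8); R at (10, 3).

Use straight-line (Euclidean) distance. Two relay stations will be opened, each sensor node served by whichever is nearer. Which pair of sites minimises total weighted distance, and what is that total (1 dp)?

Evaluate every pair (each demand assigned to the nearer of the two):
  {P, R}: total = 886.7
  {Q, R}: total = 1286.6
  {P, Q}: total = 1498.0
Best pair: {P, R} with total 886.7.

{P, R}, total 886.7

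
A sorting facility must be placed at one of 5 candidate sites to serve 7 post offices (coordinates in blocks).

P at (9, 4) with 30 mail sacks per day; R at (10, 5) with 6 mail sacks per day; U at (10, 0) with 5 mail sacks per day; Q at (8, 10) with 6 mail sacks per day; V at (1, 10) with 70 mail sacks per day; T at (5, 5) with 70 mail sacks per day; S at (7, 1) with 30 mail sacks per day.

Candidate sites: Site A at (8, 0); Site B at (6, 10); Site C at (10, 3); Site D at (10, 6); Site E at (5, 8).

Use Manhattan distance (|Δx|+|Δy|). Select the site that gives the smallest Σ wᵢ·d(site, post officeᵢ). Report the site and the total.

Total weighted distance at each candidate:
  Site A (8, 0): total = 2072
  Site B (6, 10): total = 1476
  Site C (10, 3): total = 1901
  Site D (10, 6): total = 1732
  Site E (5, 8): total = 1283
Minimum is at Site E with total 1283 blocks.

Site E, total 1283 blocks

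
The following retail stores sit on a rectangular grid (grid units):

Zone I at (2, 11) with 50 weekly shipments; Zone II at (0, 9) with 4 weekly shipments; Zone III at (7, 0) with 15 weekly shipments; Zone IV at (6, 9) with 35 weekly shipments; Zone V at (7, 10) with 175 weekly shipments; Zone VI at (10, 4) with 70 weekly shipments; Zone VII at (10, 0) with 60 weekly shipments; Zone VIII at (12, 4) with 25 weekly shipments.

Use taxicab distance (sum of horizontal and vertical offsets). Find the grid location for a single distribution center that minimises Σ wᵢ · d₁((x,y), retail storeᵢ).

(7, 10)

Manhattan distance separates: Σwᵢ(|x−xᵢ|+|y−yᵢ|) = Σwᵢ|x−xᵢ| + Σwᵢ|y−yᵢ|, so x and y are optimised independently as 1-D weighted medians.
Total weight W = 434; half = 217.
x-coordinate, sorted with cumulative weight:
  x=0 (Zone II, w=4) cum 4
  x=2 (Zone I, w=50) cum 54
  x=6 (Zone IV, w=35) cum 89
  x=7 (Zone III, w=15) cum 104
  x=7 (Zone V, w=175) cum 279  ← median
  x=10 (Zone VI, w=70) cum 349
  x=10 (Zone VII, w=60) cum 409
  x=12 (Zone VIII, w=25) cum 434
⇒ x* = 7
y-coordinate, sorted with cumulative weight:
  y=0 (Zone III, w=15) cum 15
  y=0 (Zone VII, w=60) cum 75
  y=4 (Zone VI, w=70) cum 145
  y=4 (Zone VIII, w=25) cum 170
  y=9 (Zone II, w=4) cum 174
  y=9 (Zone IV, w=35) cum 209
  y=10 (Zone V, w=175) cum 384  ← median
  y=11 (Zone I, w=50) cum 434
⇒ y* = 10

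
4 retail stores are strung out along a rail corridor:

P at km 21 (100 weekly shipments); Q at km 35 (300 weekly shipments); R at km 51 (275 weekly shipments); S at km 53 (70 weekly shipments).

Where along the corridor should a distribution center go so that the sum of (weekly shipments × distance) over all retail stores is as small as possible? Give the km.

For a sum of weighted absolute distances on a line, the optimum is the weighted median (not the mean). Total weight W = 745; half-weight = 372.5.
Sort by position and accumulate weight:
  km 21 (P, w=100) → cum 100
  km 35 (Q, w=300) → cum 400  ≥ 372.5 → median here
  km 51 (R, w=275) → cum 675
  km 53 (S, w=70) → cum 745
Optimal location: km 35.

x = 35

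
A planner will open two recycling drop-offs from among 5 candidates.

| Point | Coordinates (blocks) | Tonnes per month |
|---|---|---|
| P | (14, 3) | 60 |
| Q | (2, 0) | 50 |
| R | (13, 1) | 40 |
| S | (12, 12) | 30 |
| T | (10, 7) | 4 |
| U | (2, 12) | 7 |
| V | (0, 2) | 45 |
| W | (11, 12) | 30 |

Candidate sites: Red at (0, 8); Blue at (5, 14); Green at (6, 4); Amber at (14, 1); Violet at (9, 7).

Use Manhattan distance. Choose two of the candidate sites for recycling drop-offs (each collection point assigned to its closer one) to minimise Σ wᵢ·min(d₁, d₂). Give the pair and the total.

Evaluate every pair (each demand assigned to the nearer of the two):
  {Green, Amber}: total = 1812
  {Red, Amber}: total = 1822
  {Amber, Violet}: total = 1978
  {Blue, Amber}: total = 2070
  {Red, Violet}: total = 2206
  {Green, Violet}: total = 2238
  {Blue, Green}: total = 2273
  {Red, Green}: total = 2490
  {Blue, Violet}: total = 2759
  {Red, Blue}: total = 3299
Best pair: {Green, Amber} with total 1812.

{Green, Amber}, total 1812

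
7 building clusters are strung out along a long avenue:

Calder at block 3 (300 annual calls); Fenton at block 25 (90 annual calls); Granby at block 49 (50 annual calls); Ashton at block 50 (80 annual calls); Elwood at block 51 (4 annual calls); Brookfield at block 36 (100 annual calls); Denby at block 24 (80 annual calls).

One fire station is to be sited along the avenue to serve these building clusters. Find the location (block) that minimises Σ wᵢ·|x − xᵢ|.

For a sum of weighted absolute distances on a line, the optimum is the weighted median (not the mean). Total weight W = 704; half-weight = 352.
Sort by position and accumulate weight:
  block 3 (Calder, w=300) → cum 300
  block 24 (Denby, w=80) → cum 380  ≥ 352 → median here
  block 25 (Fenton, w=90) → cum 470
  block 36 (Brookfield, w=100) → cum 570
  block 49 (Granby, w=50) → cum 620
  block 50 (Ashton, w=80) → cum 700
  block 51 (Elwood, w=4) → cum 704
Optimal location: block 24.

x = 24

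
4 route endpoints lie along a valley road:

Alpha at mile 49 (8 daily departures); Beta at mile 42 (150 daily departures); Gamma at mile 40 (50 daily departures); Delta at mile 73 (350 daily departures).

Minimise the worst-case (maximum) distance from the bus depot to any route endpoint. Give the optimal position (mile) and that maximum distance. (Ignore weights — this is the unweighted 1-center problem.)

location 56.5, max distance 16.5

The 1-center on a line is the midpoint of the two extreme points: leftmost at 40, rightmost at 73.
Optimal location = (40 + 73)/2 = 56.5; maximum distance = (73 − 40)/2 = 16.5.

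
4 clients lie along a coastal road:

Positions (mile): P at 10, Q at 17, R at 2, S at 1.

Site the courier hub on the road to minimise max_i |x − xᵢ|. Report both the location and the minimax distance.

location 9, max distance 8

The 1-center on a line is the midpoint of the two extreme points: leftmost at 1, rightmost at 17.
Optimal location = (1 + 17)/2 = 9; maximum distance = (17 − 1)/2 = 8.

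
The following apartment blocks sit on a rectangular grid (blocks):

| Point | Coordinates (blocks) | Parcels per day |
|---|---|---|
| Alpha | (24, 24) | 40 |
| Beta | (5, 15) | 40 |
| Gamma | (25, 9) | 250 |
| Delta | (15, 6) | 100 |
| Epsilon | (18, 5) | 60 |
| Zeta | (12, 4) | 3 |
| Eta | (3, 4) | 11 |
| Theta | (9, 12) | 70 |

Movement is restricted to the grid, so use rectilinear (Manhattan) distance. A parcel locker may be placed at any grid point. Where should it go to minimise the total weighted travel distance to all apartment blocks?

Manhattan distance separates: Σwᵢ(|x−xᵢ|+|y−yᵢ|) = Σwᵢ|x−xᵢ| + Σwᵢ|y−yᵢ|, so x and y are optimised independently as 1-D weighted medians.
Total weight W = 574; half = 287.
x-coordinate, sorted with cumulative weight:
  x=3 (Eta, w=11) cum 11
  x=5 (Beta, w=40) cum 51
  x=9 (Theta, w=70) cum 121
  x=12 (Zeta, w=3) cum 124
  x=15 (Delta, w=100) cum 224
  x=18 (Epsilon, w=60) cum 284
  x=24 (Alpha, w=40) cum 324  ← median
  x=25 (Gamma, w=250) cum 574
⇒ x* = 24
y-coordinate, sorted with cumulative weight:
  y=4 (Zeta, w=3) cum 3
  y=4 (Eta, w=11) cum 14
  y=5 (Epsilon, w=60) cum 74
  y=6 (Delta, w=100) cum 174
  y=9 (Gamma, w=250) cum 424  ← median
  y=12 (Theta, w=70) cum 494
  y=15 (Beta, w=40) cum 534
  y=24 (Alpha, w=40) cum 574
⇒ y* = 9

(24, 9)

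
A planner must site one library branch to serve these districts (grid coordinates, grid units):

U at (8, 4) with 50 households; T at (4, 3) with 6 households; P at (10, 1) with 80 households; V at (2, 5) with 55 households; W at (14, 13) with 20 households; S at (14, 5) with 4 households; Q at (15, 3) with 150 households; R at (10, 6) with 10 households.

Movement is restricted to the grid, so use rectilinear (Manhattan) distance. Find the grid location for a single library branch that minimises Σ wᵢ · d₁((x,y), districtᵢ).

(10, 3)

Manhattan distance separates: Σwᵢ(|x−xᵢ|+|y−yᵢ|) = Σwᵢ|x−xᵢ| + Σwᵢ|y−yᵢ|, so x and y are optimised independently as 1-D weighted medians.
Total weight W = 375; half = 187.5.
x-coordinate, sorted with cumulative weight:
  x=2 (V, w=55) cum 55
  x=4 (T, w=6) cum 61
  x=8 (U, w=50) cum 111
  x=10 (P, w=80) cum 191  ← median
  x=10 (R, w=10) cum 201
  x=14 (W, w=20) cum 221
  x=14 (S, w=4) cum 225
  x=15 (Q, w=150) cum 375
⇒ x* = 10
y-coordinate, sorted with cumulative weight:
  y=1 (P, w=80) cum 80
  y=3 (T, w=6) cum 86
  y=3 (Q, w=150) cum 236  ← median
  y=4 (U, w=50) cum 286
  y=5 (V, w=55) cum 341
  y=5 (S, w=4) cum 345
  y=6 (R, w=10) cum 355
  y=13 (W, w=20) cum 375
⇒ y* = 3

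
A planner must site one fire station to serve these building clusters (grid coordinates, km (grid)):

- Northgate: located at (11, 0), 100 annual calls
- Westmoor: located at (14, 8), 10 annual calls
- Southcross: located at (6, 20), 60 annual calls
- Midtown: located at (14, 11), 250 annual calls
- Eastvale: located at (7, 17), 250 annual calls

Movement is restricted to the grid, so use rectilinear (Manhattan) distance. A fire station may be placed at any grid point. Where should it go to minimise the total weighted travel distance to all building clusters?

Manhattan distance separates: Σwᵢ(|x−xᵢ|+|y−yᵢ|) = Σwᵢ|x−xᵢ| + Σwᵢ|y−yᵢ|, so x and y are optimised independently as 1-D weighted medians.
Total weight W = 670; half = 335.
x-coordinate, sorted with cumulative weight:
  x=6 (Southcross, w=60) cum 60
  x=7 (Eastvale, w=250) cum 310
  x=11 (Northgate, w=100) cum 410  ← median
  x=14 (Westmoor, w=10) cum 420
  x=14 (Midtown, w=250) cum 670
⇒ x* = 11
y-coordinate, sorted with cumulative weight:
  y=0 (Northgate, w=100) cum 100
  y=8 (Westmoor, w=10) cum 110
  y=11 (Midtown, w=250) cum 360  ← median
  y=17 (Eastvale, w=250) cum 610
  y=20 (Southcross, w=60) cum 670
⇒ y* = 11

(11, 11)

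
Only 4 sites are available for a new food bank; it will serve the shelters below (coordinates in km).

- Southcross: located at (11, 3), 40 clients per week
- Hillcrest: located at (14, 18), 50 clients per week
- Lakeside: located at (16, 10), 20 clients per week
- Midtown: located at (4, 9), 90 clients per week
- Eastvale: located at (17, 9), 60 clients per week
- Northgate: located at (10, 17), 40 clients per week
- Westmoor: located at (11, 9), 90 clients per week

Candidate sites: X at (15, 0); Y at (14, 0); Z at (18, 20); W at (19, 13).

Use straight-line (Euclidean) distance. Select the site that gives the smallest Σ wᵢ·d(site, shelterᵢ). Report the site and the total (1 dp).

W, total 3815.1 km

Total weighted distance at each candidate:
  X (15, 0): total = 4729.9
  Y (14, 0): total = 4606.1
  Z (18, 20): total = 4943.3
  W (19, 13): total = 3815.1
Minimum is at W with total 3815.1 km.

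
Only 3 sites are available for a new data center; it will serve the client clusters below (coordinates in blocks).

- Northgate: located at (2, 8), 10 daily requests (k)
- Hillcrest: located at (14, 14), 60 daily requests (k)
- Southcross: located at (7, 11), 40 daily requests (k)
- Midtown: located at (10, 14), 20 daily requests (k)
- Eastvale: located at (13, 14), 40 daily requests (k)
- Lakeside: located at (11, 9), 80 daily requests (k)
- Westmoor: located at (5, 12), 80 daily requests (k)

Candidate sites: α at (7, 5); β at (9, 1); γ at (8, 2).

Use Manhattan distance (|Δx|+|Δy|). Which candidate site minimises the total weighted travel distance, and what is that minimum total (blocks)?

α, total 3480 blocks

Total weighted distance at each candidate:
  α (7, 5): total = 3480
  β (9, 1): total = 4660
  γ (8, 2): total = 4400
Minimum is at α with total 3480 blocks.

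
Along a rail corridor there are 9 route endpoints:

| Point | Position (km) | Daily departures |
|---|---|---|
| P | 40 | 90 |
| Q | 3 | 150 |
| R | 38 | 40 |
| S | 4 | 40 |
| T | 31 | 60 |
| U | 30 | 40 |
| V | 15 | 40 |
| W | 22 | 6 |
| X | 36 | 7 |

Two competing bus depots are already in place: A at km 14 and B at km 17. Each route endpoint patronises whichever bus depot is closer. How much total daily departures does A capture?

The indifferent point is the midpoint (14+17)/2 = 15.5; route endpoints left of it (closer to A at 14) go to A, those right go to B.
  Q at 3 (w=150) → A
  S at 4 (w=40) → A
  V at 15 (w=40) → A
  W at 22 (w=6) → B
  U at 30 (w=40) → B
  T at 31 (w=60) → B
  X at 36 (w=7) → B
  R at 38 (w=40) → B
  P at 40 (w=90) → B
A captures 230; B captures 243.

230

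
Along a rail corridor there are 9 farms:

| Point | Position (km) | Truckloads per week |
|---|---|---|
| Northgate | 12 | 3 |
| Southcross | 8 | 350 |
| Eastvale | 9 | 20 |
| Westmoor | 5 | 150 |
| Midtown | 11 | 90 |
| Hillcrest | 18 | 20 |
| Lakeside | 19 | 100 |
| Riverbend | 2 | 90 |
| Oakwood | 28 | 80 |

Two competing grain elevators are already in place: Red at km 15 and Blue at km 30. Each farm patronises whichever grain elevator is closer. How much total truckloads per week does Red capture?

823

The indifferent point is the midpoint (15+30)/2 = 22.5; farms left of it (closer to Red at 15) go to Red, those right go to Blue.
  Riverbend at 2 (w=90) → Red
  Westmoor at 5 (w=150) → Red
  Southcross at 8 (w=350) → Red
  Eastvale at 9 (w=20) → Red
  Midtown at 11 (w=90) → Red
  Northgate at 12 (w=3) → Red
  Hillcrest at 18 (w=20) → Red
  Lakeside at 19 (w=100) → Red
  Oakwood at 28 (w=80) → Blue
Red captures 823; Blue captures 80.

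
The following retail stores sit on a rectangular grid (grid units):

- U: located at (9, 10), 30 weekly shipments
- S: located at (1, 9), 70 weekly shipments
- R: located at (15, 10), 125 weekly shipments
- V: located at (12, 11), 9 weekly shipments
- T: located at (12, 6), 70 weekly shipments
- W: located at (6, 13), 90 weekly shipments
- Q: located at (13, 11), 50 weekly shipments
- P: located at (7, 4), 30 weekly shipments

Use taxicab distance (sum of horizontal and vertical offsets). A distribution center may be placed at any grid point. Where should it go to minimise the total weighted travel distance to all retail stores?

(12, 10)

Manhattan distance separates: Σwᵢ(|x−xᵢ|+|y−yᵢ|) = Σwᵢ|x−xᵢ| + Σwᵢ|y−yᵢ|, so x and y are optimised independently as 1-D weighted medians.
Total weight W = 474; half = 237.
x-coordinate, sorted with cumulative weight:
  x=1 (S, w=70) cum 70
  x=6 (W, w=90) cum 160
  x=7 (P, w=30) cum 190
  x=9 (U, w=30) cum 220
  x=12 (V, w=9) cum 229
  x=12 (T, w=70) cum 299  ← median
  x=13 (Q, w=50) cum 349
  x=15 (R, w=125) cum 474
⇒ x* = 12
y-coordinate, sorted with cumulative weight:
  y=4 (P, w=30) cum 30
  y=6 (T, w=70) cum 100
  y=9 (S, w=70) cum 170
  y=10 (U, w=30) cum 200
  y=10 (R, w=125) cum 325  ← median
  y=11 (V, w=9) cum 334
  y=11 (Q, w=50) cum 384
  y=13 (W, w=90) cum 474
⇒ y* = 10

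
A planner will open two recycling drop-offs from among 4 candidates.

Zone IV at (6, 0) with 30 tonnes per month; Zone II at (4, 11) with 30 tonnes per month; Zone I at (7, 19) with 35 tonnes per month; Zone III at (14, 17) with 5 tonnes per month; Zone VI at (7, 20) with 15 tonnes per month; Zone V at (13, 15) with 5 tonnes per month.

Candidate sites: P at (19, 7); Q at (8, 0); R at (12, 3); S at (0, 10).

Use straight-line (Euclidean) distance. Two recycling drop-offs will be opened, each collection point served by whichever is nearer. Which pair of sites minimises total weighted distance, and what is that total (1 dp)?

{Q, S}, total 913.8

Evaluate every pair (each demand assigned to the nearer of the two):
  {Q, S}: total = 913.8
  {R, S}: total = 1038.0
  {P, S}: total = 1161.6
  {P, Q}: total = 1376.4
  {Q, R}: total = 1382.8
  {P, R}: total = 1498.6
Best pair: {Q, S} with total 913.8.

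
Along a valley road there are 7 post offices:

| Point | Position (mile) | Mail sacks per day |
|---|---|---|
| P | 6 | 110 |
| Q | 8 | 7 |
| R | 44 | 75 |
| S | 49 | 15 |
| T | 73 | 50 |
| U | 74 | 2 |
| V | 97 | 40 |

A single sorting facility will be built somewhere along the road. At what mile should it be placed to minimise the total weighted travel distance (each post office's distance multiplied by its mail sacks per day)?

For a sum of weighted absolute distances on a line, the optimum is the weighted median (not the mean). Total weight W = 299; half-weight = 149.5.
Sort by position and accumulate weight:
  mile 6 (P, w=110) → cum 110
  mile 8 (Q, w=7) → cum 117
  mile 44 (R, w=75) → cum 192  ≥ 149.5 → median here
  mile 49 (S, w=15) → cum 207
  mile 73 (T, w=50) → cum 257
  mile 74 (U, w=2) → cum 259
  mile 97 (V, w=40) → cum 299
Optimal location: mile 44.

x = 44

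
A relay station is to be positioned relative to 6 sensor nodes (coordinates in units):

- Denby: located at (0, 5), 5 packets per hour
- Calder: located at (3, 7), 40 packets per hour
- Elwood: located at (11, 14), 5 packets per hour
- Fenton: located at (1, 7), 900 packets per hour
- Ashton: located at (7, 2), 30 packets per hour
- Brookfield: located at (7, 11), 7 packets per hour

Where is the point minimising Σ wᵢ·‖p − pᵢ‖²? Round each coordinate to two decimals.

The minimiser of Σwᵢ‖p−pᵢ‖² is the weighted centroid p* = (Σwᵢpᵢ)/(Σwᵢ).
Σwᵢ = 987.
Σwᵢxᵢ = 5·0 + 40·3 + 5·11 + 900·1 + 30·7 + 7·7 = 1334.
Σwᵢyᵢ = 5·5 + 40·7 + 5·14 + 900·7 + 30·2 + 7·11 = 6812.
x* = 1334/987 = 1.35, y* = 6812/987 = 6.90.

(1.35, 6.90)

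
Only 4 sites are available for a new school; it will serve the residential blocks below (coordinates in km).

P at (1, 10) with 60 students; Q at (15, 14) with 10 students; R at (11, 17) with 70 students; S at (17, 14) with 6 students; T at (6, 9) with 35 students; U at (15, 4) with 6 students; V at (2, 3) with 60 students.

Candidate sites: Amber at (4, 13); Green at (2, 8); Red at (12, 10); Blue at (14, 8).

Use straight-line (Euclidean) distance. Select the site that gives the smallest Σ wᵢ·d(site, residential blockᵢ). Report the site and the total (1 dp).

Total weighted distance at each candidate:
  Amber (4, 13): total = 1861.3
  Green (2, 8): total = 1791.1
  Red (12, 10): total = 2228.9
  Blue (14, 8): total = 2641.2
Minimum is at Green with total 1791.1 km.

Green, total 1791.1 km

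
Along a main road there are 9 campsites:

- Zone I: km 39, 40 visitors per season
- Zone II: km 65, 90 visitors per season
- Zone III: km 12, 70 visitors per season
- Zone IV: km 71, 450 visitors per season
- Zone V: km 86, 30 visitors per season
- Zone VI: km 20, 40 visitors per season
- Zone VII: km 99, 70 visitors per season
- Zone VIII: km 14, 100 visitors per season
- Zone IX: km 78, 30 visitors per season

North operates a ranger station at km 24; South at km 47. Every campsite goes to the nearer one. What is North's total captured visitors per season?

210

The indifferent point is the midpoint (24+47)/2 = 35.5; campsites left of it (closer to North at 24) go to North, those right go to South.
  Zone III at 12 (w=70) → North
  Zone VIII at 14 (w=100) → North
  Zone VI at 20 (w=40) → North
  Zone I at 39 (w=40) → South
  Zone II at 65 (w=90) → South
  Zone IV at 71 (w=450) → South
  Zone IX at 78 (w=30) → South
  Zone V at 86 (w=30) → South
  Zone VII at 99 (w=70) → South
North captures 210; South captures 710.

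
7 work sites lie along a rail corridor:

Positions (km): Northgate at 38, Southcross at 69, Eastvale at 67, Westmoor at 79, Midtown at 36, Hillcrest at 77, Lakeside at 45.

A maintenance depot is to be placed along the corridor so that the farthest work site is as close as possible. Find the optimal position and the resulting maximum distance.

location 57.5, max distance 21.5

The 1-center on a line is the midpoint of the two extreme points: leftmost at 36, rightmost at 79.
Optimal location = (36 + 79)/2 = 57.5; maximum distance = (79 − 36)/2 = 21.5.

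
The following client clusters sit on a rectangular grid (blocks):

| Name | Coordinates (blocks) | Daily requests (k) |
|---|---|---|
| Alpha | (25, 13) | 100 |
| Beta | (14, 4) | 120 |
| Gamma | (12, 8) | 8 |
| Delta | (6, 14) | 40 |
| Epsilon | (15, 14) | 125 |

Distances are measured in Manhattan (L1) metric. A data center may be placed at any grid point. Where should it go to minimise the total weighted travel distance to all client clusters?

(15, 13)

Manhattan distance separates: Σwᵢ(|x−xᵢ|+|y−yᵢ|) = Σwᵢ|x−xᵢ| + Σwᵢ|y−yᵢ|, so x and y are optimised independently as 1-D weighted medians.
Total weight W = 393; half = 196.5.
x-coordinate, sorted with cumulative weight:
  x=6 (Delta, w=40) cum 40
  x=12 (Gamma, w=8) cum 48
  x=14 (Beta, w=120) cum 168
  x=15 (Epsilon, w=125) cum 293  ← median
  x=25 (Alpha, w=100) cum 393
⇒ x* = 15
y-coordinate, sorted with cumulative weight:
  y=4 (Beta, w=120) cum 120
  y=8 (Gamma, w=8) cum 128
  y=13 (Alpha, w=100) cum 228  ← median
  y=14 (Delta, w=40) cum 268
  y=14 (Epsilon, w=125) cum 393
⇒ y* = 13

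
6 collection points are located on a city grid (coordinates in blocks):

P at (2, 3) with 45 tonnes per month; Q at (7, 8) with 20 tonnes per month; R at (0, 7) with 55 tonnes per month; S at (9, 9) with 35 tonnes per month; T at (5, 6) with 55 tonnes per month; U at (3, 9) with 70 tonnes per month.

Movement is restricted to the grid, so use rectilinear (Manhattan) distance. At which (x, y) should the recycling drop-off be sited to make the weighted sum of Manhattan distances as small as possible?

Manhattan distance separates: Σwᵢ(|x−xᵢ|+|y−yᵢ|) = Σwᵢ|x−xᵢ| + Σwᵢ|y−yᵢ|, so x and y are optimised independently as 1-D weighted medians.
Total weight W = 280; half = 140.
x-coordinate, sorted with cumulative weight:
  x=0 (R, w=55) cum 55
  x=2 (P, w=45) cum 100
  x=3 (U, w=70) cum 170  ← median
  x=5 (T, w=55) cum 225
  x=7 (Q, w=20) cum 245
  x=9 (S, w=35) cum 280
⇒ x* = 3
y-coordinate, sorted with cumulative weight:
  y=3 (P, w=45) cum 45
  y=6 (T, w=55) cum 100
  y=7 (R, w=55) cum 155  ← median
  y=8 (Q, w=20) cum 175
  y=9 (S, w=35) cum 210
  y=9 (U, w=70) cum 280
⇒ y* = 7

(3, 7)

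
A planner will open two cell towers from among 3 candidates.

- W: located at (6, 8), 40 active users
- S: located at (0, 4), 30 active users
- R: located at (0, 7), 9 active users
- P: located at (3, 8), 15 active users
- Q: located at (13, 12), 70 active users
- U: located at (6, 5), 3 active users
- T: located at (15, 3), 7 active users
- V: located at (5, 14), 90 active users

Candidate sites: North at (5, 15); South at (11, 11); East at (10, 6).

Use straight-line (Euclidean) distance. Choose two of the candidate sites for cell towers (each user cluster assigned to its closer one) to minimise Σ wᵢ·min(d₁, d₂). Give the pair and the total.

{North, South}, total 1122.4

Evaluate every pair (each demand assigned to the nearer of the two):
  {North, South}: total = 1122.4
  {North, East}: total = 1291.7
  {South, East}: total = 1497.9
Best pair: {North, South} with total 1122.4.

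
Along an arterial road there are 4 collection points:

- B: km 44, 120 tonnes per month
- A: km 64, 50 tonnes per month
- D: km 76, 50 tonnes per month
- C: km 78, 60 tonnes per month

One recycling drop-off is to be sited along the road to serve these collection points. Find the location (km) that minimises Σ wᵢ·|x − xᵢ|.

For a sum of weighted absolute distances on a line, the optimum is the weighted median (not the mean). Total weight W = 280; half-weight = 140.
Sort by position and accumulate weight:
  km 44 (B, w=120) → cum 120
  km 64 (A, w=50) → cum 170  ≥ 140 → median here
  km 76 (D, w=50) → cum 220
  km 78 (C, w=60) → cum 280
Optimal location: km 64.

x = 64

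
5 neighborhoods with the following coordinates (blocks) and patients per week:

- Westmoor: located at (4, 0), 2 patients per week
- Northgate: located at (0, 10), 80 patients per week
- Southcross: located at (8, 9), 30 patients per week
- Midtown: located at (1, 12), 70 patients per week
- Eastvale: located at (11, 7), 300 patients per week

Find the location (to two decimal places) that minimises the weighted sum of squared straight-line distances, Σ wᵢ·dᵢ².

The minimiser of Σwᵢ‖p−pᵢ‖² is the weighted centroid p* = (Σwᵢpᵢ)/(Σwᵢ).
Σwᵢ = 482.
Σwᵢxᵢ = 2·4 + 80·0 + 30·8 + 70·1 + 300·11 = 3618.
Σwᵢyᵢ = 2·0 + 80·10 + 30·9 + 70·12 + 300·7 = 4010.
x* = 3618/482 = 7.51, y* = 4010/482 = 8.32.

(7.51, 8.32)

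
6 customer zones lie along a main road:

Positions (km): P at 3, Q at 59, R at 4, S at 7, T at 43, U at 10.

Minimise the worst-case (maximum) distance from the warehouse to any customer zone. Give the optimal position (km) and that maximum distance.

The 1-center on a line is the midpoint of the two extreme points: leftmost at 3, rightmost at 59.
Optimal location = (3 + 59)/2 = 31; maximum distance = (59 − 3)/2 = 28.

location 31, max distance 28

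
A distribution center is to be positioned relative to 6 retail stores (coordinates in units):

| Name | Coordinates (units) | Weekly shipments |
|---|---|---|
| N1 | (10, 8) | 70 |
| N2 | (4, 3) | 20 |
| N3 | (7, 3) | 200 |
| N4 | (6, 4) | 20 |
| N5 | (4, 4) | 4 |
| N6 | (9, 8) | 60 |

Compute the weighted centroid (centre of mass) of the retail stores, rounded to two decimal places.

The minimiser of Σwᵢ‖p−pᵢ‖² is the weighted centroid p* = (Σwᵢpᵢ)/(Σwᵢ).
Σwᵢ = 374.
Σwᵢxᵢ = 70·10 + 20·4 + 200·7 + 20·6 + 4·4 + 60·9 = 2856.
Σwᵢyᵢ = 70·8 + 20·3 + 200·3 + 20·4 + 4·4 + 60·8 = 1796.
x* = 2856/374 = 7.64, y* = 1796/374 = 4.80.

(7.64, 4.80)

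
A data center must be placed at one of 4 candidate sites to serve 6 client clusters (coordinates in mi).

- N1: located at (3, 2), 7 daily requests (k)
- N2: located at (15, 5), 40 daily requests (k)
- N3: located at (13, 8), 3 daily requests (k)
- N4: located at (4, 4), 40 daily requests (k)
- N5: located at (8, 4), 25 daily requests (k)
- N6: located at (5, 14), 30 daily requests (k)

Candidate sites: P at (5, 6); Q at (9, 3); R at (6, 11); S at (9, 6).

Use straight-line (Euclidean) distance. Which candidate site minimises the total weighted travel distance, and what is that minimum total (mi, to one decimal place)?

Total weighted distance at each candidate:
  P (5, 6): total = 877.6
  Q (9, 3): total = 905.2
  R (6, 11): total = 1090.0
  S (9, 6): total = 846.8
Minimum is at S with total 846.8 mi.

S, total 846.8 mi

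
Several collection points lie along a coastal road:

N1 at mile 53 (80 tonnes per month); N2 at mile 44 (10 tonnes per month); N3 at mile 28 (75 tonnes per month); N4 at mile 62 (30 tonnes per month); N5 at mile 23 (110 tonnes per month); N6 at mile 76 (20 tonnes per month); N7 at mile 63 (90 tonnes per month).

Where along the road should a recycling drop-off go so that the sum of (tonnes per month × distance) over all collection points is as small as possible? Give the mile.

x = 53

For a sum of weighted absolute distances on a line, the optimum is the weighted median (not the mean). Total weight W = 415; half-weight = 207.5.
Sort by position and accumulate weight:
  mile 23 (N5, w=110) → cum 110
  mile 28 (N3, w=75) → cum 185
  mile 44 (N2, w=10) → cum 195
  mile 53 (N1, w=80) → cum 275  ≥ 207.5 → median here
  mile 62 (N4, w=30) → cum 305
  mile 63 (N7, w=90) → cum 395
  mile 76 (N6, w=20) → cum 415
Optimal location: mile 53.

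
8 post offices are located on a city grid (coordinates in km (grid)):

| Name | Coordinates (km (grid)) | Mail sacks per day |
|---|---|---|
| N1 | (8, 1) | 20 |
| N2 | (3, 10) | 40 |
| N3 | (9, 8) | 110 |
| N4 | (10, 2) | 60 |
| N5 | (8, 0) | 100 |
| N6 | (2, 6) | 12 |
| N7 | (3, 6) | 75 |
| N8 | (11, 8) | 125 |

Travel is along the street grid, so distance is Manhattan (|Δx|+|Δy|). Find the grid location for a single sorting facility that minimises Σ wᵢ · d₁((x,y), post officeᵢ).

Manhattan distance separates: Σwᵢ(|x−xᵢ|+|y−yᵢ|) = Σwᵢ|x−xᵢ| + Σwᵢ|y−yᵢ|, so x and y are optimised independently as 1-D weighted medians.
Total weight W = 542; half = 271.
x-coordinate, sorted with cumulative weight:
  x=2 (N6, w=12) cum 12
  x=3 (N2, w=40) cum 52
  x=3 (N7, w=75) cum 127
  x=8 (N1, w=20) cum 147
  x=8 (N5, w=100) cum 247
  x=9 (N3, w=110) cum 357  ← median
  x=10 (N4, w=60) cum 417
  x=11 (N8, w=125) cum 542
⇒ x* = 9
y-coordinate, sorted with cumulative weight:
  y=0 (N5, w=100) cum 100
  y=1 (N1, w=20) cum 120
  y=2 (N4, w=60) cum 180
  y=6 (N6, w=12) cum 192
  y=6 (N7, w=75) cum 267
  y=8 (N3, w=110) cum 377  ← median
  y=8 (N8, w=125) cum 502
  y=10 (N2, w=40) cum 542
⇒ y* = 8

(9, 8)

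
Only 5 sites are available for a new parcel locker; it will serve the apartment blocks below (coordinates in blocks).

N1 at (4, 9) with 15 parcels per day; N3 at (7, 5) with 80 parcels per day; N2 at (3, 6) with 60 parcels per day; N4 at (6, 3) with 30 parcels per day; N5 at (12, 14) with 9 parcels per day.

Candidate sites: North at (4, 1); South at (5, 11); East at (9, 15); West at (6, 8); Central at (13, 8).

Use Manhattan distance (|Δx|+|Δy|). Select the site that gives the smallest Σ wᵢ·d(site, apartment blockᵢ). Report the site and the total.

West, total 923 blocks

Total weighted distance at each candidate:
  North (4, 1): total = 1349
  South (5, 11): total = 1465
  East (9, 15): total = 2511
  West (6, 8): total = 923
  Central (13, 8): total = 2013
Minimum is at West with total 923 blocks.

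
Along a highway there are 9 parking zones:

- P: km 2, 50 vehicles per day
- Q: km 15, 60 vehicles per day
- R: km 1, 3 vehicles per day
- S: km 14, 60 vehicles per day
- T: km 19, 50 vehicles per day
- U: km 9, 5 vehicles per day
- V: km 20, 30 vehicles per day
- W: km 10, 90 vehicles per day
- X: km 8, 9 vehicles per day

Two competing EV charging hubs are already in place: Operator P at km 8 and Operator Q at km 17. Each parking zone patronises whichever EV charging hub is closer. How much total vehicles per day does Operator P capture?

The indifferent point is the midpoint (8+17)/2 = 12.5; parking zones left of it (closer to Operator P at 8) go to Operator P, those right go to Operator Q.
  R at 1 (w=3) → Operator P
  P at 2 (w=50) → Operator P
  X at 8 (w=9) → Operator P
  U at 9 (w=5) → Operator P
  W at 10 (w=90) → Operator P
  S at 14 (w=60) → Operator Q
  Q at 15 (w=60) → Operator Q
  T at 19 (w=50) → Operator Q
  V at 20 (w=30) → Operator Q
Operator P captures 157; Operator Q captures 200.

157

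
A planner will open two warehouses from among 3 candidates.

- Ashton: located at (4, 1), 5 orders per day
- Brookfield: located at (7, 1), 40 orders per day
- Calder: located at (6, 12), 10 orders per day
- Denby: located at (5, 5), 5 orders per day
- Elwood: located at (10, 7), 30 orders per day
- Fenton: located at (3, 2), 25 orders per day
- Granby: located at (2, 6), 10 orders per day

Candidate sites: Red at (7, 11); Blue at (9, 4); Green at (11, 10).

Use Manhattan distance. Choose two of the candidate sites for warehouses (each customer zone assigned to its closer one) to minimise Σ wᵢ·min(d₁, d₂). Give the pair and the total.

Evaluate every pair (each demand assigned to the nearer of the two):
  {Red, Blue}: total = 695
  {Blue, Green}: total = 745
  {Red, Green}: total = 1070
Best pair: {Red, Blue} with total 695.

{Red, Blue}, total 695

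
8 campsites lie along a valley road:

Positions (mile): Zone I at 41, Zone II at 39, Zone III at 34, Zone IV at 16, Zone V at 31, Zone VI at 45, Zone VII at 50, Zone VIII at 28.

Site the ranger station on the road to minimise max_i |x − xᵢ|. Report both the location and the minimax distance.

The 1-center on a line is the midpoint of the two extreme points: leftmost at 16, rightmost at 50.
Optimal location = (16 + 50)/2 = 33; maximum distance = (50 − 16)/2 = 17.

location 33, max distance 17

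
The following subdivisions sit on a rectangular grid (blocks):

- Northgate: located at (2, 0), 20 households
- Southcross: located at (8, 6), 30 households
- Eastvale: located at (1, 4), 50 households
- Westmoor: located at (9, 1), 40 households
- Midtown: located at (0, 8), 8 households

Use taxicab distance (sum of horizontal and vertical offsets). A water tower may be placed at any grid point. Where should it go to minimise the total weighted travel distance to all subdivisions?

(2, 4)

Manhattan distance separates: Σwᵢ(|x−xᵢ|+|y−yᵢ|) = Σwᵢ|x−xᵢ| + Σwᵢ|y−yᵢ|, so x and y are optimised independently as 1-D weighted medians.
Total weight W = 148; half = 74.
x-coordinate, sorted with cumulative weight:
  x=0 (Midtown, w=8) cum 8
  x=1 (Eastvale, w=50) cum 58
  x=2 (Northgate, w=20) cum 78  ← median
  x=8 (Southcross, w=30) cum 108
  x=9 (Westmoor, w=40) cum 148
⇒ x* = 2
y-coordinate, sorted with cumulative weight:
  y=0 (Northgate, w=20) cum 20
  y=1 (Westmoor, w=40) cum 60
  y=4 (Eastvale, w=50) cum 110  ← median
  y=6 (Southcross, w=30) cum 140
  y=8 (Midtown, w=8) cum 148
⇒ y* = 4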